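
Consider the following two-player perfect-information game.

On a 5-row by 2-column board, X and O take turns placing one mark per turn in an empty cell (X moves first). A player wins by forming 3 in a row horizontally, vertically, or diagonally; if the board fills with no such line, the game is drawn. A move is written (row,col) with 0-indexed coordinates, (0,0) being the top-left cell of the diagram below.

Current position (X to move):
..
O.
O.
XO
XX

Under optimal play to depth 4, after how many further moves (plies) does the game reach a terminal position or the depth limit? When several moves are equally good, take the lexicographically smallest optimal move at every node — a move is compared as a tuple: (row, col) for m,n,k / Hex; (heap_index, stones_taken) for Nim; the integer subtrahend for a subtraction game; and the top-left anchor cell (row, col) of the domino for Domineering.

ply 1, X at ../O./O./XO/XX | (0,0)=+0→X./O./O./XO/XX*; (0,1)=-1→.X/O./O./XO/XX; (1,1)=-1→../OX/O./XO/XX; (2,1)=-1→../O./OX/XO/XX
ply 2, O at X./O./O./XO/XX | (0,1)=+0→XO/O./O./XO/XX*; (1,1)=+0→X./OO/O./XO/XX; (2,1)=+0→X./O./OO/XO/XX
ply 3, X at XO/O./O./XO/XX | (1,1)=+0→XO/OX/O./XO/XX*; (2,1)=+0→XO/O./OX/XO/XX
ply 4, O at XO/OX/O./XO/XX | (2,1)=+0→XO/OX/OO/XO/XX*
ply 5: XO/OX/OO/XO/XX is terminal +0 (X); from ../O./O./XO/XX depth 4

PV length from [../O./O./XO/XX]: 4 plies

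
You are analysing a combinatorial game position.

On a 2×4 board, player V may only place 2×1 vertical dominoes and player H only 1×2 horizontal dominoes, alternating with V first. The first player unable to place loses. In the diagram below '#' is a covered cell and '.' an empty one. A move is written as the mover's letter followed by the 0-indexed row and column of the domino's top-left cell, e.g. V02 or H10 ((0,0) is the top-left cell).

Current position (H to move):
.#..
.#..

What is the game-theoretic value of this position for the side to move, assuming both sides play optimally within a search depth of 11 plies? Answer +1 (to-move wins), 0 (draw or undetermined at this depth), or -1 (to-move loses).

p1 H@[.#../.#..]: H02[.###/.#..]+1* H12[.#../.###]+1
p2 V@[.###/.#..]: V00[####/##..]-1*
p3 H@[####/##..]: H12[####/####]+1*
p4 V@[####/####] terminal -1; root [.#../.#..] d11

value(.#../.#.., H) = +1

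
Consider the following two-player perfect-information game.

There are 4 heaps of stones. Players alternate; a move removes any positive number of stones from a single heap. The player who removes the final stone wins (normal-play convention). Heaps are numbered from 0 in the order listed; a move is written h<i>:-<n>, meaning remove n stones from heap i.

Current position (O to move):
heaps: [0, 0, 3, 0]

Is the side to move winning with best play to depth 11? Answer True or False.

O winning at [(0,0,3,0)]: True

[(0,0,3,0)] O move#1: h2:-1:-1/(0,0,2,0), h2:-2:-1/(0,0,1,0), h2:-3:+1/(0,0,0,0)*
[(0,0,0,0)] end (terminal -1, X#2); searched (0,0,3,0) to 11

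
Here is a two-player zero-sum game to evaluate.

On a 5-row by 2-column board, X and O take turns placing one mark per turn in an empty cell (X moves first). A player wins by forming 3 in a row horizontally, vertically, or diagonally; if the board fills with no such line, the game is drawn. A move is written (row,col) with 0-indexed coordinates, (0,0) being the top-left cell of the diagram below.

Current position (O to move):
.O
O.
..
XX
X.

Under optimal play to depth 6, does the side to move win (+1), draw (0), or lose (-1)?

value(.O/O./../XX/X., O) = 0

p1 O@[.O/O./../XX/X.]: (0,0)[OO/O./../XX/X.]-1 (1,1)[.O/OO/../XX/X.]-1 (2,0)[.O/O./O./XX/X.]+0* (2,1)[.O/O./.O/XX/X.]-1 (4,1)[.O/O./../XX/XO]-1
p2 X@[.O/O./O./XX/X.]: (0,0)[XO/O./O./XX/X.]+0* (1,1)[.O/OX/O./XX/X.]-1 (2,1)[.O/O./OX/XX/X.]-1 (4,1)[.O/O./O./XX/XX]-1
p3 O@[XO/O./O./XX/X.]: (1,1)[XO/OO/O./XX/X.]+0* (2,1)[XO/O./OO/XX/X.]+0 (4,1)[XO/O./O./XX/XO]+0
p4 X@[XO/OO/O./XX/X.]: (2,1)[XO/OO/OX/XX/X.]+0* (4,1)[XO/OO/O./XX/XX]-1
p5 O@[XO/OO/OX/XX/X.]: (4,1)[XO/OO/OX/XX/XO]+0*
p6 X@[XO/OO/OX/XX/XO] terminal +0; root [.O/O./../XX/X.] d6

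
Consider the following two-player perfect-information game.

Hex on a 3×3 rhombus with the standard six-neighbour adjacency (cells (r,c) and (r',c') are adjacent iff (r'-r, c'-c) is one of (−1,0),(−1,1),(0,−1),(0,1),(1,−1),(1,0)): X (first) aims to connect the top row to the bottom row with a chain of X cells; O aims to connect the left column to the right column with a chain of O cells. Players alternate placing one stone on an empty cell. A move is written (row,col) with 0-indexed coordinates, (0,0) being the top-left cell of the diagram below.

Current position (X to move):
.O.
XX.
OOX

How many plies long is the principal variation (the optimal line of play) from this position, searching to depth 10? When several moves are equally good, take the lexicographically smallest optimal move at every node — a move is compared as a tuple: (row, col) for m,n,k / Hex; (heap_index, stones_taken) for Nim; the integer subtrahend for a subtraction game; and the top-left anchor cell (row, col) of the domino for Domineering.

ply 1, X at .O./XX./OOX | (0,0)=-1→XO./XX./OOX; (0,2)=-1→.OX/XX./OOX; (1,2)=+1→.O./XXX/OOX*
ply 2, O at .O./XXX/OOX | (0,0)=-1→OO./XXX/OOX*; (0,2)=-1→.OO/XXX/OOX
ply 3, X at OO./XXX/OOX | (0,2)=+1→OOX/XXX/OOX*
ply 4: OOX/XXX/OOX is terminal -1 (O); from .O./XX./OOX depth 10

PV length from [.O./XX./OOX]: 3 plies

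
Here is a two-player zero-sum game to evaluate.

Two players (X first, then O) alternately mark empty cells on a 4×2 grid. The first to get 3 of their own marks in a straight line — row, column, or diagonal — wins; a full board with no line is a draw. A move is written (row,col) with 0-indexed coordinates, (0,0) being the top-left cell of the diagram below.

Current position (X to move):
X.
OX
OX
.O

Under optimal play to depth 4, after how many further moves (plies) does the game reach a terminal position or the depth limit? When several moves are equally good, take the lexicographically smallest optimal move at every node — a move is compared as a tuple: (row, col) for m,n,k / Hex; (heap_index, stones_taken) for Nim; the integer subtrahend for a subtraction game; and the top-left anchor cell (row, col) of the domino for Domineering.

PV length from [X./OX/OX/.O]: 1 ply

[X./OX/OX/.O] X move#1: (0,1):+1/XX/OX/OX/.O*, (3,0):+0/X./OX/OX/XO
[XX/OX/OX/.O] end (terminal -1, O#2); searched X./OX/OX/.O to 4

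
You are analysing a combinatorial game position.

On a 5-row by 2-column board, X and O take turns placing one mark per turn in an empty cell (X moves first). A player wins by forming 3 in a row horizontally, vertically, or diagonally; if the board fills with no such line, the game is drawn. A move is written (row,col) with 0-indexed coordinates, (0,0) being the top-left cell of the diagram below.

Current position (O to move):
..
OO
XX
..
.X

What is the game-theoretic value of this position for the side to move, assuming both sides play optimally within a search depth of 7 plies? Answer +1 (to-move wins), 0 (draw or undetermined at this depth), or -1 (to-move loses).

value(../OO/XX/../.X, O) = 0

ply 1, O at ../OO/XX/../.X | (0,0)=-1→O./OO/XX/../.X; (0,1)=-1→.O/OO/XX/../.X; (3,0)=-1→../OO/XX/O./.X; (3,1)=+0→../OO/XX/.O/.X*; (4,0)=-1→../OO/XX/../OX
ply 2, X at ../OO/XX/.O/.X | (0,0)=+0→X./OO/XX/.O/.X*; (0,1)=+0→.X/OO/XX/.O/.X; (3,0)=+0→../OO/XX/XO/.X; (4,0)=+0→../OO/XX/.O/XX
ply 3, O at X./OO/XX/.O/.X | (0,1)=+0→XO/OO/XX/.O/.X*; (3,0)=+0→X./OO/XX/OO/.X; (4,0)=+0→X./OO/XX/.O/OX
ply 4, X at XO/OO/XX/.O/.X | (3,0)=+0→XO/OO/XX/XO/.X*; (4,0)=+0→XO/OO/XX/.O/XX
ply 5, O at XO/OO/XX/XO/.X | (4,0)=+0→XO/OO/XX/XO/OX*
ply 6: XO/OO/XX/XO/OX is terminal +0 (X); from ../OO/XX/../.X depth 7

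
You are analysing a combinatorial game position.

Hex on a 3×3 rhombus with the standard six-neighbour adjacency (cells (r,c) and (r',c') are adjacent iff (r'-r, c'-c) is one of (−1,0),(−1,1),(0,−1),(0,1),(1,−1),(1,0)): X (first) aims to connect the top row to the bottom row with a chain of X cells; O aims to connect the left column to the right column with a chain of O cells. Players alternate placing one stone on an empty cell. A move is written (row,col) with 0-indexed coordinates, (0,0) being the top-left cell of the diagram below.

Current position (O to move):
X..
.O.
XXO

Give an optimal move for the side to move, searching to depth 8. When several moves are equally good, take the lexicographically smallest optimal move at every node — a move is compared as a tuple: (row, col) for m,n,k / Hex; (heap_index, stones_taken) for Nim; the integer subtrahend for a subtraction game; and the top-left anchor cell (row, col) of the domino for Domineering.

O's best at [X../.O./XXO]: (1,0)

ply 1, O at X../.O./XXO | (0,1)=-1→XO./.O./XXO; (0,2)=-1→X.O/.O./XXO; (1,0)=+1→X../OO./XXO*; (1,2)=-1→X../.OO/XXO
ply 2, X at X../OO./XXO | (0,1)=-1→XX./OO./XXO*; (0,2)=-1→X.X/OO./XXO; (1,2)=-1→X../OOX/XXO
ply 3, O at XX./OO./XXO | (0,2)=+1→XXO/OO./XXO*; (1,2)=+1→XX./OOO/XXO
ply 4: XXO/OO./XXO is terminal -1 (X); from X../.O./XXO depth 8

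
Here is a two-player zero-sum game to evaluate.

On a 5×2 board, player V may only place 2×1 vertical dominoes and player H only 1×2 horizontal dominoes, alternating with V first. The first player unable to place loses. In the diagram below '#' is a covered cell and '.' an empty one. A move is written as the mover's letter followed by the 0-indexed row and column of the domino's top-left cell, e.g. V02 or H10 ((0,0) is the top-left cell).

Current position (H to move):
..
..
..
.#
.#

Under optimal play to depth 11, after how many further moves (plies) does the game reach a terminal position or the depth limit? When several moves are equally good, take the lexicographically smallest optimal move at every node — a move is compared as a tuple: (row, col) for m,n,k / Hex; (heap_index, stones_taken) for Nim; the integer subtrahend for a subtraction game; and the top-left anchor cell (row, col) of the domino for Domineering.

p1 H@[../../../.#/.#]: H00[##/../../.#/.#]-1 H10[../##/../.#/.#]+1* H20[../../##/.#/.#]-1
p2 V@[../##/../.#/.#]: V20[../##/#./##/.#]-1* V30[../##/../##/##]-1
p3 H@[../##/#./##/.#]: H00[##/##/#./##/.#]+1*
p4 V@[##/##/#./##/.#] terminal -1; root [../../../.#/.#] d11

PV length from [../../../.#/.#]: 3 plies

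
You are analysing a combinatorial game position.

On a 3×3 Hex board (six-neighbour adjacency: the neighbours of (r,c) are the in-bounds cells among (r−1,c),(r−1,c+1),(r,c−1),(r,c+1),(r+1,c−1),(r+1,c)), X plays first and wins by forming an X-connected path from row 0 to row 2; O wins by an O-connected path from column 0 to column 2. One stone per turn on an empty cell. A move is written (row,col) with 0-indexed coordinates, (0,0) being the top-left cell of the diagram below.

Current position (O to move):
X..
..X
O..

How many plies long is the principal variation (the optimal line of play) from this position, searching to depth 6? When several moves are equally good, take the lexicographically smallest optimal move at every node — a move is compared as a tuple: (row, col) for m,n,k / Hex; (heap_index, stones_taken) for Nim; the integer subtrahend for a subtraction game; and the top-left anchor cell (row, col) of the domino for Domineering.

PV length from [X../..X/O..]: 6 plies

p1 O@[X../..X/O..]: (0,1)[XO./..X/O..]-1* (0,2)[X.O/..X/O..]-1 (1,0)[X../O.X/O..]-1 (1,1)[X../.OX/O..]-1 (2,1)[X../..X/OO.]-1 (2,2)[X../..X/O.O]-1
p2 X@[XO./..X/O..]: (0,2)[XOX/..X/O..]+1* (1,0)[XO./X.X/O..]+1 (1,1)[XO./.XX/O..]+1 (2,1)[XO./..X/OX.]-1 (2,2)[XO./..X/O.X]-1
p3 O@[XOX/..X/O..]: (1,0)[XOX/O.X/O..]-1* (1,1)[XOX/.OX/O..]-1 (2,1)[XOX/..X/OO.]-1 (2,2)[XOX/..X/O.O]-1
p4 X@[XOX/O.X/O..]: (1,1)[XOX/OXX/O..]+1* (2,1)[XOX/O.X/OX.]+1 (2,2)[XOX/O.X/O.X]+1
p5 O@[XOX/OXX/O..]: (2,1)[XOX/OXX/OO.]-1* (2,2)[XOX/OXX/O.O]-1
p6 X@[XOX/OXX/OO.]: (2,2)[XOX/OXX/OOX]+1*
p7 O@[XOX/OXX/OOX] terminal -1; root [X../..X/O..] d6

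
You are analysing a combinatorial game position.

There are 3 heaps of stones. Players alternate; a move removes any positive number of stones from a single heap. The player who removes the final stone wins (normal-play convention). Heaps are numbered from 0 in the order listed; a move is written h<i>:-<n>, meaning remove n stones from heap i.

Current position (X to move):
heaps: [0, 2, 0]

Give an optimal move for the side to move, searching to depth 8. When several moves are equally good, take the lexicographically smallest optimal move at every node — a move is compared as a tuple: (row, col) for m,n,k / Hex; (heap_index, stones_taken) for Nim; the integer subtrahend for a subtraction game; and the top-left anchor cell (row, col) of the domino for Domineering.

p1 X@[(0,2,0)]: h1:-1[(0,1,0)]-1 h1:-2[(0,0,0)]+1*
p2 O@[(0,0,0)] terminal -1; root [(0,2,0)] d8

X's best at [(0,2,0)]: h1:-2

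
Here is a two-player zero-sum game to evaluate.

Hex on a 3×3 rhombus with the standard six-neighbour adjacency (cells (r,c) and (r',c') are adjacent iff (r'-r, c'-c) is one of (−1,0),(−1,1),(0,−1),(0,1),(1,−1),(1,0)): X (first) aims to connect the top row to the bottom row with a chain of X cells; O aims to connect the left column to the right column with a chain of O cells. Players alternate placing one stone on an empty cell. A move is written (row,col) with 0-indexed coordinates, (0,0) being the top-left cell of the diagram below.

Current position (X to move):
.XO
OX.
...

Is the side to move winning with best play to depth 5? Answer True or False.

X winning at [.XO/OX./...]: True

p1 X@[.XO/OX./...]: (0,0)[XXO/OX./...]+1* (1,2)[.XO/OXX/...]+1 (2,0)[.XO/OX./X..]+1 (2,1)[.XO/OX./.X.]+1 (2,2)[.XO/OX./..X]+1
p2 O@[XXO/OX./...]: (1,2)[XXO/OXO/...]-1* (2,0)[XXO/OX./O..]-1 (2,1)[XXO/OX./.O.]-1 (2,2)[XXO/OX./..O]-1
p3 X@[XXO/OXO/...]: (2,0)[XXO/OXO/X..]+1* (2,1)[XXO/OXO/.X.]+1 (2,2)[XXO/OXO/..X]+1
p4 O@[XXO/OXO/X..] terminal -1; root [.XO/OX./...] d5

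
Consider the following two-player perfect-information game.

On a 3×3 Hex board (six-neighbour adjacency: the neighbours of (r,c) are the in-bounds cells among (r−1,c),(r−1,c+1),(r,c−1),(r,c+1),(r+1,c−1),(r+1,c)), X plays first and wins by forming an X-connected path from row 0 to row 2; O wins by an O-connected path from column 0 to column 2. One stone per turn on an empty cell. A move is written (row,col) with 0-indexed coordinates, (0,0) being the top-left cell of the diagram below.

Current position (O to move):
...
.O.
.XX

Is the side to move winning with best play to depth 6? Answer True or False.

p1 O@[.../.O./.XX]: (0,0)[O../.O./.XX]+1* (0,1)[.O./.O./.XX]+1 (0,2)[..O/.O./.XX]+1 (1,0)[.../OO./.XX]+1 (1,2)[.../.OO/.XX]+1 (2,0)[.../.O./OXX]+1
p2 X@[O../.O./.XX]: (0,1)[OX./.O./.XX]-1* (0,2)[O.X/.O./.XX]-1 (1,0)[O../XO./.XX]-1 (1,2)[O../.OX/.XX]-1 (2,0)[O../.O./XXX]-1
p3 O@[OX./.O./.XX]: (0,2)[OXO/.O./.XX]+1* (1,0)[OX./OO./.XX]+1 (1,2)[OX./.OO/.XX]+1 (2,0)[OX./.O./OXX]+1
p4 X@[OXO/.O./.XX]: (1,0)[OXO/XO./.XX]-1* (1,2)[OXO/.OX/.XX]-1 (2,0)[OXO/.O./XXX]-1
p5 O@[OXO/XO./.XX]: (1,2)[OXO/XOO/.XX]-1 (2,0)[OXO/XO./OXX]+1*
p6 X@[OXO/XO./OXX] terminal -1; root [.../.O./.XX] d6

O winning at [.../.O./.XX]: True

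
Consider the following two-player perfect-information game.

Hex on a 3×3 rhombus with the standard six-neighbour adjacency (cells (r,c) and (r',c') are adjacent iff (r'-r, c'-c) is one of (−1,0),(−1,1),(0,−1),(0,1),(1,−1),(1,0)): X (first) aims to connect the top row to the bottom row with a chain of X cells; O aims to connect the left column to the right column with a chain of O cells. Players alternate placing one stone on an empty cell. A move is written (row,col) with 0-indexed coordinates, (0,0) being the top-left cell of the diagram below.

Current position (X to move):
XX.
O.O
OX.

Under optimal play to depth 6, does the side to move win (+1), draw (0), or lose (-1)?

value(XX./O.O/OX., X) = +1

p1 X@[XX./O.O/OX.]: (0,2)[XXX/O.O/OX.]-1 (1,1)[XX./OXO/OX.]+1* (2,2)[XX./O.O/OXX]-1
p2 O@[XX./OXO/OX.] terminal -1; root [XX./O.O/OX.] d6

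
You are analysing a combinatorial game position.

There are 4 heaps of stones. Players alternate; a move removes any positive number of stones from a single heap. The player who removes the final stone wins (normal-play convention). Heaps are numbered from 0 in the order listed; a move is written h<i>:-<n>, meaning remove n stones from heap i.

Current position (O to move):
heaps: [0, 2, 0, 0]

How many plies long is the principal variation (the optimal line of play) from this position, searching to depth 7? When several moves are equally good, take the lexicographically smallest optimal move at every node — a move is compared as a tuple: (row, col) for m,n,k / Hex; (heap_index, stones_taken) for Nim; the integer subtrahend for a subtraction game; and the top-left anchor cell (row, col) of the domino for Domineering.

p1 O@[(0,2,0,0)]: h1:-1[(0,1,0,0)]-1 h1:-2[(0,0,0,0)]+1*
p2 X@[(0,0,0,0)] terminal -1; root [(0,2,0,0)] d7

PV length from [(0,2,0,0)]: 1 ply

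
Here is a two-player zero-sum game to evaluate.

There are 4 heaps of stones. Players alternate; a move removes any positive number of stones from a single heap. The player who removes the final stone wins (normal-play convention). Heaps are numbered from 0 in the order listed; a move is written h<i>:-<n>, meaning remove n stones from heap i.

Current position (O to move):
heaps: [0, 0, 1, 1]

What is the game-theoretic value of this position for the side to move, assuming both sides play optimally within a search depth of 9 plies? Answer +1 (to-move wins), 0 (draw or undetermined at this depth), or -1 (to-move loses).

value((0,0,1,1), O) = -1

ply 1, O at (0,0,1,1) | h2:-1=-1→(0,0,0,1)*; h3:-1=-1→(0,0,1,0)
ply 2, X at (0,0,0,1) | h3:-1=+1→(0,0,0,0)*
ply 3: (0,0,0,0) is terminal -1 (O); from (0,0,1,1) depth 9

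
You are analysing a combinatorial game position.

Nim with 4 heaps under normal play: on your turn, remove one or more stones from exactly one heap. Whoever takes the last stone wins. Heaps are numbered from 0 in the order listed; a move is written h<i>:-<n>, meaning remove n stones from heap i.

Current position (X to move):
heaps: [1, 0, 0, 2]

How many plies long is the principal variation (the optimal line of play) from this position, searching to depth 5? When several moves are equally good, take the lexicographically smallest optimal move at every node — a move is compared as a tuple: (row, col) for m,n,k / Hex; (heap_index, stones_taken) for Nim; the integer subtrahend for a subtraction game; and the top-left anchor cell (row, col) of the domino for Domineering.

ply 1, X at (1,0,0,2) | h0:-1=-1→(0,0,0,2); h3:-1=+1→(1,0,0,1)*; h3:-2=-1→(1,0,0,0)
ply 2, O at (1,0,0,1) | h0:-1=-1→(0,0,0,1)*; h3:-1=-1→(1,0,0,0)
ply 3, X at (0,0,0,1) | h3:-1=+1→(0,0,0,0)*
ply 4: (0,0,0,0) is terminal -1 (O); from (1,0,0,2) depth 5

PV length from [(1,0,0,2)]: 3 plies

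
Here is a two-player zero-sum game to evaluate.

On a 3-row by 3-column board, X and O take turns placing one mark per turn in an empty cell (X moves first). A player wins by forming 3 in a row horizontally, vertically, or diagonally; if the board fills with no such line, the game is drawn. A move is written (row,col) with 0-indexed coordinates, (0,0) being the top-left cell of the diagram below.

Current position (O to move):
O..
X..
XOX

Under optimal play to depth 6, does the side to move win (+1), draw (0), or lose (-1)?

ply 1, O at O../X../XOX | (0,1)=+1→OO./X../XOX*; (0,2)=+0→O.O/X../XOX; (1,1)=+0→O../XO./XOX; (1,2)=+0→O../X.O/XOX
ply 2, X at OO./X../XOX | (0,2)=-1→OOX/X../XOX*; (1,1)=-1→OO./XX./XOX; (1,2)=-1→OO./X.X/XOX
ply 3, O at OOX/X../XOX | (1,1)=+1→OOX/XO./XOX*; (1,2)=-1→OOX/X.O/XOX
ply 4: OOX/XO./XOX is terminal -1 (X); from O../X../XOX depth 6

value(O../X../XOX, O) = +1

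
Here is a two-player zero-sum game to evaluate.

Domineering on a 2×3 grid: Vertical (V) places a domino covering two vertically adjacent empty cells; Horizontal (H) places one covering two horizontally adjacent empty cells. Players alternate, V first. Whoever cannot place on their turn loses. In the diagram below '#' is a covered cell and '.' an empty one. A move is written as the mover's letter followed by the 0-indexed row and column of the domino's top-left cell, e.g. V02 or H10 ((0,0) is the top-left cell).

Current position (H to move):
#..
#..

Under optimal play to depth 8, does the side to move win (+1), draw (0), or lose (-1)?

value(#../#.., H) = +1

[#../#..] H move#1: H01:+1/###/#..*, H11:+1/#../###
[###/#..] end (terminal -1, V#2); searched #../#.. to 8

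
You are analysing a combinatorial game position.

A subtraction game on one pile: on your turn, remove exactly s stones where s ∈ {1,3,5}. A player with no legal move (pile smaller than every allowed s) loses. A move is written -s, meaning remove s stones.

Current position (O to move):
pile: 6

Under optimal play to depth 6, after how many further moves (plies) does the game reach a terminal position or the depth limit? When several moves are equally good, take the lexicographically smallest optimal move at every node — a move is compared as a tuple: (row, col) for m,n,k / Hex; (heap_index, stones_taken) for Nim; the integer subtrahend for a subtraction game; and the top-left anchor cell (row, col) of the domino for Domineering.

ply 1, O at 6 | -1=-1→5*; -3=-1→3; -5=-1→1
ply 2, X at 5 | -1=+1→4*; -3=+1→2; -5=+1→0
ply 3, O at 4 | -1=-1→3*; -3=-1→1
ply 4, X at 3 | -1=+1→2*; -3=+1→0
ply 5, O at 2 | -1=-1→1*
ply 6, X at 1 | -1=+1→0*
ply 7: 0 is terminal -1 (O); from 6 depth 6

PV length from [6]: 6 plies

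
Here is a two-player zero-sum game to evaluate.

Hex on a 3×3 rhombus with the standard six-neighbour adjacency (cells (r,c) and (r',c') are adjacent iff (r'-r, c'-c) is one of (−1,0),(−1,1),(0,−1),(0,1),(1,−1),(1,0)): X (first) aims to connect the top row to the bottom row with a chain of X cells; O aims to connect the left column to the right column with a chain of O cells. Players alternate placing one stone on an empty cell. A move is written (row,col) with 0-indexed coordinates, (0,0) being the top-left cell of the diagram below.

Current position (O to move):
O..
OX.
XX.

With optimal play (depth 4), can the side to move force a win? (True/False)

O winning at [O../OX./XX.]: False

p1 O@[O../OX./XX.]: (0,1)[OO./OX./XX.]-1* (0,2)[O.O/OX./XX.]-1 (1,2)[O../OXO/XX.]-1 (2,2)[O../OX./XXO]-1
p2 X@[OO./OX./XX.]: (0,2)[OOX/OX./XX.]+1* (1,2)[OO./OXX/XX.]-1 (2,2)[OO./OX./XXX]-1
p3 O@[OOX/OX./XX.] terminal -1; root [O../OX./XX.] d4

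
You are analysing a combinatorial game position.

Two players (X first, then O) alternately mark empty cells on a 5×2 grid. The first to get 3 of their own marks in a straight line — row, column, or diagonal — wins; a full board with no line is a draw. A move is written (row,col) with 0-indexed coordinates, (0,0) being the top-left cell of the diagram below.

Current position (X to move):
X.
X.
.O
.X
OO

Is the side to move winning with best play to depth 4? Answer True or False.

X winning at [X./X./.O/.X/OO]: True

p1 X@[X./X./.O/.X/OO]: (0,1)[XX/X./.O/.X/OO]+0 (1,1)[X./XX/.O/.X/OO]+0 (2,0)[X./X./XO/.X/OO]+1* (3,0)[X./X./.O/XX/OO]+0
p2 O@[X./X./XO/.X/OO] terminal -1; root [X./X./.O/.X/OO] d4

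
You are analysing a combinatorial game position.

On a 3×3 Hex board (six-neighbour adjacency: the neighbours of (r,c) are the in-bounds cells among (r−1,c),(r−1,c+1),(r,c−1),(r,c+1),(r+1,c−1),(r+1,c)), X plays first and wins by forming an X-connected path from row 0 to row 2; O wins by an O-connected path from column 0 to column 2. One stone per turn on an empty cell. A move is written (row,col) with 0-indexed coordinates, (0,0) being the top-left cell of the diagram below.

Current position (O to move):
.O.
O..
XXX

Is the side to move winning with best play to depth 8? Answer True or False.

O winning at [.O./O../XXX]: True

p1 O@[.O./O../XXX]: (0,0)[OO./O../XXX]-1 (0,2)[.OO/O../XXX]+1* (1,1)[.O./OO./XXX]+1 (1,2)[.O./O.O/XXX]+1
p2 X@[.OO/O../XXX] terminal -1; root [.O./O../XXX] d8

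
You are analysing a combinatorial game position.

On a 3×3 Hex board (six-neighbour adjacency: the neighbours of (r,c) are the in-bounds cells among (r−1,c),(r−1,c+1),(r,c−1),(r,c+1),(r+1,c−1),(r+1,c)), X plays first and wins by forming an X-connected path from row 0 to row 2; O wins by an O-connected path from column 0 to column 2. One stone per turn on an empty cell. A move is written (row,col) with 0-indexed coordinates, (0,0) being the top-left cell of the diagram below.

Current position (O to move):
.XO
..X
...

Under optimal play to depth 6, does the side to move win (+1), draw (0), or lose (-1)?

p1 O@[.XO/..X/...]: (0,0)[OXO/..X/...]-1 (1,0)[.XO/O.X/...]-1 (1,1)[.XO/.OX/...]+1* (2,0)[.XO/..X/O..]-1 (2,1)[.XO/..X/.O.]-1 (2,2)[.XO/..X/..O]-1
p2 X@[.XO/.OX/...]: (0,0)[XXO/.OX/...]-1* (1,0)[.XO/XOX/...]-1 (2,0)[.XO/.OX/X..]-1 (2,1)[.XO/.OX/.X.]-1 (2,2)[.XO/.OX/..X]-1
p3 O@[XXO/.OX/...]: (1,0)[XXO/OOX/...]+1* (2,0)[XXO/.OX/O..]+1 (2,1)[XXO/.OX/.O.]+1 (2,2)[XXO/.OX/..O]+1
p4 X@[XXO/OOX/...] terminal -1; root [.XO/..X/...] d6

value(.XO/..X/..., O) = +1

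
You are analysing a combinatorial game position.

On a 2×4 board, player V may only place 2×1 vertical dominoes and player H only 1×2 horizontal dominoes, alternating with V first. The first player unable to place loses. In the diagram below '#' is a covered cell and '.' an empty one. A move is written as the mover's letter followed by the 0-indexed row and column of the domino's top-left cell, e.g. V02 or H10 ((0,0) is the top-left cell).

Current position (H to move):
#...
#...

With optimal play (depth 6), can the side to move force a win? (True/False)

ply 1, H at #.../#... | H01=+1→###./#...*; H02=+1→#.##/#...; H11=+1→#.../###.; H12=+1→#.../#.##
ply 2, V at ###./#... | V03=-1→####/#..#*
ply 3, H at ####/#..# | H11=+1→####/####*
ply 4: ####/#### is terminal -1 (V); from #.../#... depth 6

H winning at [#.../#...]: True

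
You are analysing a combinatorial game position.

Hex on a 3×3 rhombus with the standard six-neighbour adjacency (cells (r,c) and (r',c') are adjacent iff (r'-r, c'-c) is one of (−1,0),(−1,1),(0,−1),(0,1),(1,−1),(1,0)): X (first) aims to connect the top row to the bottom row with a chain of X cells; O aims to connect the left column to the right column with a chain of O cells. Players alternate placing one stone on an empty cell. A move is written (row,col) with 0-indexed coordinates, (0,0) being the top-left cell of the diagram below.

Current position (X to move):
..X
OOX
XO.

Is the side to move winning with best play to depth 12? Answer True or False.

X winning at [..X/OOX/XO.]: True

p1 X@[..X/OOX/XO.]: (0,0)[X.X/OOX/XO.]-1 (0,1)[.XX/OOX/XO.]-1 (2,2)[..X/OOX/XOX]+1*
p2 O@[..X/OOX/XOX] terminal -1; root [..X/OOX/XO.] d12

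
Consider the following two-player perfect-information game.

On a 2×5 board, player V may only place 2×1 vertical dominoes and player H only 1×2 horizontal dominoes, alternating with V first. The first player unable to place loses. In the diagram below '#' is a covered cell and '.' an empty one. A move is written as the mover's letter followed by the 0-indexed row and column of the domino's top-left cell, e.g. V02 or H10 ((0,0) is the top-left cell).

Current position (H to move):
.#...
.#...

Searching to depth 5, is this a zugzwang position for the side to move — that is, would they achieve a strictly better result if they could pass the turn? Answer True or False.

[.#.../.#...] H move#1: H02:-1/.###./.#...*, H03:-1/.#.##/.#..., H12:-1/.#.../.###., H13:-1/.#.../.#.##
[.###./.#...] V move#2: V00:-1/####./##..., V04:+1/.####/.#..#*
[.####/.#..#] H move#3: H12:-1/.####/.####*
[.####/.####] V move#4: V00:+1/#####/#####*
[#####/#####] end (terminal -1, H#5); searched .#.../.#... to 5
suppose H passes — search the same position with V to move:
pass> [.#.../.#...] V move#1: V00:-1/##.../##..., V02:-1/.##../.##.., V03:+1/.#.#./.#.#.*, V04:-1/.#..#/.#..#
pass> [.#.#./.#.#.] end (terminal -1, H#2); searched .#.../.#... to 5
for H: play -1, pass -1

zugzwang(.#.../.#..., H) = False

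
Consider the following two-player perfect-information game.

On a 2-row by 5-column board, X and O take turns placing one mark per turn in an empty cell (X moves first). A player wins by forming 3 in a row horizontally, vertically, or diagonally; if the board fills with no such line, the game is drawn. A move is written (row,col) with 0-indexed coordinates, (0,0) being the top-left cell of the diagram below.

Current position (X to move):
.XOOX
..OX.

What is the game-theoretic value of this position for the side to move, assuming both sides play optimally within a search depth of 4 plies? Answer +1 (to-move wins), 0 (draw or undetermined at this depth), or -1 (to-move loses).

value(.XOOX/..OX., X) = 0

p1 X@[.XOOX/..OX.]: (0,0)[XXOOX/..OX.]+0* (1,0)[.XOOX/X.OX.]+0 (1,1)[.XOOX/.XOX.]+0 (1,4)[.XOOX/..OXX]+0
p2 O@[XXOOX/..OX.]: (1,0)[XXOOX/O.OX.]+0* (1,1)[XXOOX/.OOX.]+0 (1,4)[XXOOX/..OXO]+0
p3 X@[XXOOX/O.OX.]: (1,1)[XXOOX/OXOX.]+0* (1,4)[XXOOX/O.OXX]-1
p4 O@[XXOOX/OXOX.]: (1,4)[XXOOX/OXOXO]+0*
p5 X@[XXOOX/OXOXO] terminal +0; root [.XOOX/..OX.] d4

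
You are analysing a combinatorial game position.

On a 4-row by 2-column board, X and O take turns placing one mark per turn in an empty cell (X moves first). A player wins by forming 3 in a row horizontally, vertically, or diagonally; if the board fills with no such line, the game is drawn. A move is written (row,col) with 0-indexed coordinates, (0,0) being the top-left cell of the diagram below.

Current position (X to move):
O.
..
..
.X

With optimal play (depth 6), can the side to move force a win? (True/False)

X winning at [O./../../.X]: False

[O./../../.X] X move#1: (0,1):+0/OX/../../.X*, (1,0):+0/O./X./../.X, (1,1):+0/O./.X/../.X, (2,0):+0/O./../X./.X, (2,1):+0/O./../.X/.X, (3,0):+0/O./../../XX
[OX/../../.X] O move#2: (1,0):+0/OX/O./../.X*, (1,1):+0/OX/.O/../.X, (2,0):+0/OX/../O./.X, (2,1):+0/OX/../.O/.X, (3,0):+0/OX/../../OX
[OX/O./../.X] X move#3: (1,1):-1/OX/OX/../.X, (2,0):+0/OX/O./X./.X*, (2,1):-1/OX/O./.X/.X, (3,0):-1/OX/O./../XX
[OX/O./X./.X] O move#4: (1,1):+0/OX/OO/X./.X*, (2,1):+0/OX/O./XO/.X, (3,0):+0/OX/O./X./OX
[OX/OO/X./.X] X move#5: (2,1):+0/OX/OO/XX/.X*, (3,0):+0/OX/OO/X./XX
[OX/OO/XX/.X] O move#6: (3,0):+0/OX/OO/XX/OX*
[OX/OO/XX/OX] end (terminal +0, X#7); searched O./../../.X to 6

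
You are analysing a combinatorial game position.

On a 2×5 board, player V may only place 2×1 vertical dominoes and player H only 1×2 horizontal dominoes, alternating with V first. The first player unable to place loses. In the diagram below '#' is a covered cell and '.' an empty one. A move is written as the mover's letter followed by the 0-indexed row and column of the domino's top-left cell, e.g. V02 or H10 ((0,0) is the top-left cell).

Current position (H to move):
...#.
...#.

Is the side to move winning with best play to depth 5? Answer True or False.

ply 1, H at ...#./...#. | H00=-1→##.#./...#.*; H01=-1→.###./...#.; H10=-1→...#./##.#.; H11=-1→...#./.###.
ply 2, V at ##.#./...#. | V02=+1→####./..##.*; V04=-1→##.##/...##
ply 3, H at ####./..##. | H10=-1→####./####.*
ply 4, V at ####./####. | V04=+1→#####/#####*
ply 5: #####/##### is terminal -1 (H); from ...#./...#. depth 5

H winning at [...#./...#.]: False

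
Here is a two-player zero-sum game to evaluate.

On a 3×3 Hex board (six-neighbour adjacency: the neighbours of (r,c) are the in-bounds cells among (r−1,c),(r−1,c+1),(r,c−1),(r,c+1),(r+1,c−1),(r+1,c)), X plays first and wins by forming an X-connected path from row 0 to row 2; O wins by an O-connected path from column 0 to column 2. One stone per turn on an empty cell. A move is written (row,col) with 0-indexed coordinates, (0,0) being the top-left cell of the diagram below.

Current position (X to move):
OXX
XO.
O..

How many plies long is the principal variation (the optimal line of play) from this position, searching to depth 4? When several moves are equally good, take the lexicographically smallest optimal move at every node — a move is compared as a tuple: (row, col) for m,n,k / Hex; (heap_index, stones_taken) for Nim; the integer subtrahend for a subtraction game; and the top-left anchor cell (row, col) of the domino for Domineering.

PV length from [OXX/XO./O..]: 3 plies

[OXX/XO./O..] X move#1: (1,2):+1/OXX/XOX/O..*, (2,1):-1/OXX/XO./OX., (2,2):-1/OXX/XO./O.X
[OXX/XOX/O..] O move#2: (2,1):-1/OXX/XOX/OO.*, (2,2):-1/OXX/XOX/O.O
[OXX/XOX/OO.] X move#3: (2,2):+1/OXX/XOX/OOX*
[OXX/XOX/OOX] end (terminal -1, O#4); searched OXX/XO./O.. to 4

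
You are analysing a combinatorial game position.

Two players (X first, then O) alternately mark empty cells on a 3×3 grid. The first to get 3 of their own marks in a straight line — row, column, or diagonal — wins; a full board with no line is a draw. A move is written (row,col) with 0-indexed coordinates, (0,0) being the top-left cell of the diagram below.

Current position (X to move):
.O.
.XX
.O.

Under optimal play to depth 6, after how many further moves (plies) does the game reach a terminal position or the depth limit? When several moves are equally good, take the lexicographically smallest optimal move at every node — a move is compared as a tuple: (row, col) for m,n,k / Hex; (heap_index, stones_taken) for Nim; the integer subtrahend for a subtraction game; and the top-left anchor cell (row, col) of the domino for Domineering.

p1 X@[.O./.XX/.O.]: (0,0)[XO./.XX/.O.]+1* (0,2)[.OX/.XX/.O.]+1 (1,0)[.O./XXX/.O.]+1 (2,0)[.O./.XX/XO.]+1 (2,2)[.O./.XX/.OX]+1
p2 O@[XO./.XX/.O.]: (0,2)[XOO/.XX/.O.]-1* (1,0)[XO./OXX/.O.]-1 (2,0)[XO./.XX/OO.]-1 (2,2)[XO./.XX/.OO]-1
p3 X@[XOO/.XX/.O.]: (1,0)[XOO/XXX/.O.]+1* (2,0)[XOO/.XX/XO.]+1 (2,2)[XOO/.XX/.OX]+1
p4 O@[XOO/XXX/.O.] terminal -1; root [.O./.XX/.O.] d6

PV length from [.O./.XX/.O.]: 3 plies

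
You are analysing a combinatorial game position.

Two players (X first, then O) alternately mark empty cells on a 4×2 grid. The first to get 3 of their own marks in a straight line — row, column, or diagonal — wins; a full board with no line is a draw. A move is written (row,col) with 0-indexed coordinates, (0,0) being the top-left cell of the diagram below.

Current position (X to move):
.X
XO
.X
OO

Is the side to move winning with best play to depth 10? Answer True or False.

X winning at [.X/XO/.X/OO]: False

ply 1, X at .X/XO/.X/OO | (0,0)=+0→XX/XO/.X/OO*; (2,0)=+0→.X/XO/XX/OO
ply 2, O at XX/XO/.X/OO | (2,0)=+0→XX/XO/OX/OO*
ply 3: XX/XO/OX/OO is terminal +0 (X); from .X/XO/.X/OO depth 10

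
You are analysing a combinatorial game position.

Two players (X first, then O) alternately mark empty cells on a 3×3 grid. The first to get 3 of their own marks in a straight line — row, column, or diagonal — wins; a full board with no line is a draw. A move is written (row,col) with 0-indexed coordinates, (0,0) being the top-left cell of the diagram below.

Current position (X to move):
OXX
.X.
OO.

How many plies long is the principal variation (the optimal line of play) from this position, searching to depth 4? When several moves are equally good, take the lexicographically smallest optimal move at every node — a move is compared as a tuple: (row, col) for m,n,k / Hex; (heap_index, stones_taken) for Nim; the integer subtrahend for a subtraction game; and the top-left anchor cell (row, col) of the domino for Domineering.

PV length from [OXX/.X./OO.]: 2 plies

[OXX/.X./OO.] X move#1: (1,0):-1/OXX/XX./OO.*, (1,2):-1/OXX/.XX/OO., (2,2):-1/OXX/.X./OOX
[OXX/XX./OO.] O move#2: (1,2):+0/OXX/XXO/OO., (2,2):+1/OXX/XX./OOO*
[OXX/XX./OOO] end (terminal -1, X#3); searched OXX/.X./OO. to 4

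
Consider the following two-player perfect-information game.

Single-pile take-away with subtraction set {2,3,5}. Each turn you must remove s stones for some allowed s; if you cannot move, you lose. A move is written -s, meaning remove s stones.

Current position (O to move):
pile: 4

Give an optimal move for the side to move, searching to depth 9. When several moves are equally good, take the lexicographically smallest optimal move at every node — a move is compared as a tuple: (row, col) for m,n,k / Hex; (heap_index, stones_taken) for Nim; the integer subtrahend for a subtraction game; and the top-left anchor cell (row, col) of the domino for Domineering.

O's best at [4]: -3

[4] O move#1: -2:-1/2, -3:+1/1*
[1] end (terminal -1, X#2); searched 4 to 9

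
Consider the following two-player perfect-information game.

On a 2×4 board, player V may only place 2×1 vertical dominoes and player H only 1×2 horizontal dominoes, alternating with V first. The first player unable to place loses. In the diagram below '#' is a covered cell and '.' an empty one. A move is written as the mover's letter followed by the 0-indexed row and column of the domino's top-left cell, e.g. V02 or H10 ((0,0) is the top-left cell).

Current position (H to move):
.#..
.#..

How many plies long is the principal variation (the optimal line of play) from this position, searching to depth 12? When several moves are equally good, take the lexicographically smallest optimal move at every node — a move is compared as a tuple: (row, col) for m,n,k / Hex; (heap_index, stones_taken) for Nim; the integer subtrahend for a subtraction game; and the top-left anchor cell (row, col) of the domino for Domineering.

[.#../.#..] H move#1: H02:+1/.###/.#..*, H12:+1/.#../.###
[.###/.#..] V move#2: V00:-1/####/##..*
[####/##..] H move#3: H12:+1/####/####*
[####/####] end (terminal -1, V#4); searched .#../.#.. to 12

PV length from [.#../.#..]: 3 plies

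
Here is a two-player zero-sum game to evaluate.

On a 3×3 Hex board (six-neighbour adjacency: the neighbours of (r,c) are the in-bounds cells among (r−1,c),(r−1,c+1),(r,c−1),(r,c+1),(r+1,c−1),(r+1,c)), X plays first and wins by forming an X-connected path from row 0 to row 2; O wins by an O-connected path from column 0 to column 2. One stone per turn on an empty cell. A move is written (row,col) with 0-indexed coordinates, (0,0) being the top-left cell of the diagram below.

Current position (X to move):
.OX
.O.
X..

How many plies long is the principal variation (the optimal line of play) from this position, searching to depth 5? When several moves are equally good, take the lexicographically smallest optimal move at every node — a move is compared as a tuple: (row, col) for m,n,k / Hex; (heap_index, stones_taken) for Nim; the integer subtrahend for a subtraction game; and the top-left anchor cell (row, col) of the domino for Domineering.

PV length from [.OX/.O./X..]: 5 plies

p1 X@[.OX/.O./X..]: (0,0)[XOX/.O./X..]+1* (1,0)[.OX/XO./X..]+1 (1,2)[.OX/.OX/X..]+1 (2,1)[.OX/.O./XX.]-1 (2,2)[.OX/.O./X.X]-1
p2 O@[XOX/.O./X..]: (1,0)[XOX/OO./X..]-1* (1,2)[XOX/.OO/X..]-1 (2,1)[XOX/.O./XO.]-1 (2,2)[XOX/.O./X.O]-1
p3 X@[XOX/OO./X..]: (1,2)[XOX/OOX/X..]+1* (2,1)[XOX/OO./XX.]-1 (2,2)[XOX/OO./X.X]-1
p4 O@[XOX/OOX/X..]: (2,1)[XOX/OOX/XO.]-1* (2,2)[XOX/OOX/X.O]-1
p5 X@[XOX/OOX/XO.]: (2,2)[XOX/OOX/XOX]+1*
p6 O@[XOX/OOX/XOX] terminal -1; root [.OX/.O./X..] d5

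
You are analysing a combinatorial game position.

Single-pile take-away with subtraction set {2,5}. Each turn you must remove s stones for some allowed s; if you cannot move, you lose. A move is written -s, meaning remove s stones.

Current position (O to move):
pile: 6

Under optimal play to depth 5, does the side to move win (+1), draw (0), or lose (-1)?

p1 O@[6]: -2[4]+1* -5[1]+1
p2 X@[4]: -2[2]-1*
p3 O@[2]: -2[0]+1*
p4 X@[0] terminal -1; root [6] d5

value(6, O) = +1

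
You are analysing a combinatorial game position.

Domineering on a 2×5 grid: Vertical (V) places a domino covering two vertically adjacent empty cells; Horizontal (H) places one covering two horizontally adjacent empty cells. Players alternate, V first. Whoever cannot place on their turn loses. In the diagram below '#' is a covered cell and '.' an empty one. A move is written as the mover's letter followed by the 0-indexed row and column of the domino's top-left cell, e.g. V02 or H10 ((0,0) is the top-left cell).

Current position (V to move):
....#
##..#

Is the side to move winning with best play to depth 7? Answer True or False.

[....#/##..#] V move#1: V02:+1/..#.#/###.#*, V03:-1/...##/##.##
[..#.#/###.#] H move#2: H00:-1/###.#/###.#*
[###.#/###.#] V move#3: V03:+1/#####/#####*
[#####/#####] end (terminal -1, H#4); searched ....#/##..# to 7

V winning at [....#/##..#]: True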